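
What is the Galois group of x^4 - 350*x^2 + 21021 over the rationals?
Gal(K/Q) = V_4 (Klein four-group, Z/2Z × Z/2Z)

f factors as (x^2 - 77)(x^2 - 273), so the splitting field is K = Q(sqrt(77), sqrt(273)). The elements 77, 273, 21021 are all non-squares in Q, so sqrt(77) and sqrt(273) generate independent quadratic extensions. Thus [K:Q] = 4 and Gal(K/Q) is generated by the two order-2 automorphisms sqrt(77) ↦ -sqrt(77) and sqrt(273) ↦ -sqrt(273), giving V_4.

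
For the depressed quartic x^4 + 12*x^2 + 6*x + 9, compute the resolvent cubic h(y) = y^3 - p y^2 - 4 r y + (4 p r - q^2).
h(y) = y^3 - 12*y^2 - 36*y + 396

Identify coefficients: p = 12, q = 6, r = 9.
Plug into h(y) = y^3 - p y^2 - 4 r y + (4 p r - q^2):
  h(y) = y^3 - (12) y^2 - 4*(9) y + (4*(12)*(9) - (6)^2)
       = y^3 + (-12) y^2 + (-36) y + (396).
Simplifying: h(y) = y^3 - 12*y^2 - 36*y + 396.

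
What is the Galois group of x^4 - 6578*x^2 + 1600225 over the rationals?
Gal(K/Q) = Z/2Z (cyclic of order 2)

f factors as (x^2 - 6325)(x^2 - 253), so the splitting field is K = Q(sqrt(6325), sqrt(253)). The squarefree part of 6325 is 253 and the squarefree part of 253 is also 253, so sqrt(6325) and sqrt(253) are both rational multiples of sqrt(253). Hence Q(sqrt(6325)) = Q(sqrt(253)) = Q(sqrt(253)), and the splitting field collapses to a single degree-2 extension with Galois group Z/2Z.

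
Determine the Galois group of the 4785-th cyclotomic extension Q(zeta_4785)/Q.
|Gal(Q(zeta_4785)/Q)| = phi(4785) = 2240; group ≅ (Z/4785Z)^* ≅ Z/2Z × Z/4Z × Z/10Z × Z/28Z

The n-th cyclotomic polynomial Φ_4785(x) is the minimal polynomial of zeta_4785 over Q and has degree phi(4785) = 2240. So Q(zeta_4785) is a degree-2240 Galois extension with Galois group (Z/4785Z)^*. By CRT, (Z/4785Z)^* ≅ (Z/3Z)^* × (Z/5Z)^* × (Z/11Z)^* × (Z/29Z)^*. Each prime-power unit group is (Z/3Z)^* ≅ Z/2Z; (Z/5Z)^* ≅ Z/4Z; (Z/11Z)^* ≅ Z/10Z; (Z/29Z)^* ≅ Z/28Z. Hence Gal(Q(zeta_4785)/Q) ≅ Z/2Z × Z/4Z × Z/10Z × Z/28Z.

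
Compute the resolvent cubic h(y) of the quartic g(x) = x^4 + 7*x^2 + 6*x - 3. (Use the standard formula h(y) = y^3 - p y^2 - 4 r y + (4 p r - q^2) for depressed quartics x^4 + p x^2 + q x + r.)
h(y) = y^3 - 7*y^2 + 12*y - 120

Identify coefficients: p = 7, q = 6, r = -3.
Plug into h(y) = y^3 - p y^2 - 4 r y + (4 p r - q^2):
  h(y) = y^3 - (7) y^2 - 4*(-3) y + (4*(7)*(-3) - (6)^2)
       = y^3 + (-7) y^2 + (12) y + (-120).
Simplifying: h(y) = y^3 - 7*y^2 + 12*y - 120.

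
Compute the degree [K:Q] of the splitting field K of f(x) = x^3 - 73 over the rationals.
[K:Q] = 6

x^3 - 73 has one real root r = 73^(1/3) and two complex roots r*zeta_3, r*zeta_3^2 where zeta_3 = e^(2*pi*i/3). The splitting field is Q(r, zeta_3). [Q(r):Q] = 3 and [Q(zeta_3):Q] = 2 with gcd = 1, so [Q(r, zeta_3):Q] = 3 * 2 = 6.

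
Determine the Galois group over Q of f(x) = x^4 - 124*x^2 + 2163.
Gal(K/Q) = V_4 (Klein four-group, Z/2Z × Z/2Z)

f factors as (x^2 - 103)(x^2 - 21), so the splitting field is K = Q(sqrt(103), sqrt(21)). The elements 103, 21, 2163 are all non-squares in Q, so sqrt(103) and sqrt(21) generate independent quadratic extensions. Thus [K:Q] = 4 and Gal(K/Q) is generated by the two order-2 automorphisms sqrt(103) ↦ -sqrt(103) and sqrt(21) ↦ -sqrt(21), giving V_4.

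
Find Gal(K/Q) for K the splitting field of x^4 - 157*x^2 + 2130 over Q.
Gal(K/Q) = V_4 (Klein four-group, Z/2Z × Z/2Z)

f factors as (x^2 - 15)(x^2 - 142), so the splitting field is K = Q(sqrt(15), sqrt(142)). The elements 15, 142, 2130 are all non-squares in Q, so sqrt(15) and sqrt(142) generate independent quadratic extensions. Thus [K:Q] = 4 and Gal(K/Q) is generated by the two order-2 automorphisms sqrt(15) ↦ -sqrt(15) and sqrt(142) ↦ -sqrt(142), giving V_4.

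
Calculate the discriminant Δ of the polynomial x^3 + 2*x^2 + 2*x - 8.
Δ = -2064

For x^3 + a x^2 + b x + c the discriminant is Δ = 18 a b c - 4 a^3 c + a^2 b^2 - 4 b^3 - 27 c^2.
Plug a = 2, b = 2, c = -8:
  18*(2)*(2)*(-8) - 4*(2)^3*(-8) + (2)^2*(2)^2 - 4*(2)^3 - 27*(-8)^2
  = -576 + (256) + 16 + (-32) + (-1728)
  = -2064.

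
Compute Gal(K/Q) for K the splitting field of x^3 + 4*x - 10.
Gal(K/Q) = S_3 (symmetric group of order 6)

Compute the discriminant of x^3 + (0)*x^2 + (4)*x + (-10): Δ = -2956. Since Δ is not a rational square, the Galois group is not contained in A_3; it must be the full S_3 (irreducibility of the cubic rules out anything smaller).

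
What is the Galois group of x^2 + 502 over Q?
Gal(K/Q) = Z/2Z (cyclic of order 2)

x^2 + 502 is irreducible over Q since -502 is not a rational square. The splitting field Q(sqrt(-502)) has degree 2 over Q, and its unique nontrivial automorphism is sqrt(-502) ↦ -sqrt(-502). Hence Gal(Q(sqrt(-502))/Q) = Z/2Z.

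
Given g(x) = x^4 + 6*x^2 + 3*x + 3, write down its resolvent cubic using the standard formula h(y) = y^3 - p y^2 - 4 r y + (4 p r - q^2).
h(y) = y^3 - 6*y^2 - 12*y + 63

Identify coefficients: p = 6, q = 3, r = 3.
Plug into h(y) = y^3 - p y^2 - 4 r y + (4 p r - q^2):
  h(y) = y^3 - (6) y^2 - 4*(3) y + (4*(6)*(3) - (3)^2)
       = y^3 + (-6) y^2 + (-12) y + (63).
Simplifying: h(y) = y^3 - 6*y^2 - 12*y + 63.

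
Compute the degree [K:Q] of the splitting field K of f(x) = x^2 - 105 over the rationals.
[K:Q] = 2

The polynomial x^2 - 105 is irreducible over Q since 105 is not a perfect square. Its splitting field is Q(sqrt(105)), which has degree 2 over Q.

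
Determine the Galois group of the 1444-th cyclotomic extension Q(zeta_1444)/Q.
|Gal(Q(zeta_1444)/Q)| = phi(1444) = 684; group ≅ (Z/1444Z)^* ≅ Z/2Z × Z/342Z

The n-th cyclotomic polynomial Φ_1444(x) is the minimal polynomial of zeta_1444 over Q and has degree phi(1444) = 684. So Q(zeta_1444) is a degree-684 Galois extension with Galois group (Z/1444Z)^*. By CRT, (Z/1444Z)^* ≅ (Z/4Z)^* × (Z/361Z)^*. Each prime-power unit group is (Z/4Z)^* ≅ Z/2Z; (Z/361Z)^* ≅ Z/342Z. Hence Gal(Q(zeta_1444)/Q) ≅ Z/2Z × Z/342Z.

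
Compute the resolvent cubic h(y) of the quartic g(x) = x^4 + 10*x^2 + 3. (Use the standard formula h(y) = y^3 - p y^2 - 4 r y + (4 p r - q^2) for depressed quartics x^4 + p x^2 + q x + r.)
h(y) = y^3 - 10*y^2 - 12*y + 120

Identify coefficients: p = 10, q = 0, r = 3.
Plug into h(y) = y^3 - p y^2 - 4 r y + (4 p r - q^2):
  h(y) = y^3 - (10) y^2 - 4*(3) y + (4*(10)*(3) - (0)^2)
       = y^3 + (-10) y^2 + (-12) y + (120).
Simplifying: h(y) = y^3 - 10*y^2 - 12*y + 120.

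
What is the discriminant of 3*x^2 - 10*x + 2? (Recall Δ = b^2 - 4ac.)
Δ = 76

For a quadratic a x^2 + b x + c the discriminant is Δ = b^2 - 4ac = (-10)^2 - 4*(3)*(2) = 100 - (24) = 76.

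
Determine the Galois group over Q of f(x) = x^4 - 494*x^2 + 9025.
Gal(K/Q) = Z/2Z (cyclic of order 2)

f factors as (x^2 - 475)(x^2 - 19), so the splitting field is K = Q(sqrt(475), sqrt(19)). The squarefree part of 475 is 19 and the squarefree part of 19 is also 19, so sqrt(475) and sqrt(19) are both rational multiples of sqrt(19). Hence Q(sqrt(475)) = Q(sqrt(19)) = Q(sqrt(19)), and the splitting field collapses to a single degree-2 extension with Galois group Z/2Z.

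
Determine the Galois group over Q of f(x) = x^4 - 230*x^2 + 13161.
Gal(K/Q) = V_4 (Klein four-group, Z/2Z × Z/2Z)

f factors as (x^2 - 123)(x^2 - 107), so the splitting field is K = Q(sqrt(123), sqrt(107)). The elements 123, 107, 13161 are all non-squares in Q, so sqrt(123) and sqrt(107) generate independent quadratic extensions. Thus [K:Q] = 4 and Gal(K/Q) is generated by the two order-2 automorphisms sqrt(123) ↦ -sqrt(123) and sqrt(107) ↦ -sqrt(107), giving V_4.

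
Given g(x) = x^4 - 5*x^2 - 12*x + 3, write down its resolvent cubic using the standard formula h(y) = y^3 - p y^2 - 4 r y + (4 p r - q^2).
h(y) = y^3 + 5*y^2 - 12*y - 204

Identify coefficients: p = -5, q = -12, r = 3.
Plug into h(y) = y^3 - p y^2 - 4 r y + (4 p r - q^2):
  h(y) = y^3 - (-5) y^2 - 4*(3) y + (4*(-5)*(3) - (-12)^2)
       = y^3 + (5) y^2 + (-12) y + (-204).
Simplifying: h(y) = y^3 + 5*y^2 - 12*y - 204.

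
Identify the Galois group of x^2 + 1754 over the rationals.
Gal(K/Q) = Z/2Z (cyclic of order 2)

x^2 + 1754 is irreducible over Q since -1754 is not a rational square. The splitting field Q(sqrt(-1754)) has degree 2 over Q, and its unique nontrivial automorphism is sqrt(-1754) ↦ -sqrt(-1754). Hence Gal(Q(sqrt(-1754))/Q) = Z/2Z.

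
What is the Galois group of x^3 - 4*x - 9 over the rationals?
Gal(K/Q) = S_3 (symmetric group of order 6)

Compute the discriminant of x^3 + (0)*x^2 + (-4)*x + (-9): Δ = -1931. Since Δ is not a rational square, the Galois group is not contained in A_3; it must be the full S_3 (irreducibility of the cubic rules out anything smaller).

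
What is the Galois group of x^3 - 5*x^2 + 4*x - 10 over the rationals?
Gal(K/Q) = S_3 (symmetric group of order 6)

Compute the discriminant of x^3 + (-5)*x^2 + (4)*x + (-10): Δ = -3956. Since Δ is not a rational square, the Galois group is not contained in A_3; it must be the full S_3 (irreducibility of the cubic rules out anything smaller).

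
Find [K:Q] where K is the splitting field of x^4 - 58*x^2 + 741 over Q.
[K:Q] = 4

f factors as (x^2 - 39)(x^2 - 19); the splitting field is K = Q(sqrt(39), sqrt(19)). Since 39, 19, and 741 are all non-squares in Q, the three subfields Q(sqrt(39)), Q(sqrt(19)), Q(sqrt(741)) are distinct degree-2 extensions, so [K:Q] = 4 (Klein four Galois group).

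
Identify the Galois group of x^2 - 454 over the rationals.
Gal(K/Q) = Z/2Z (cyclic of order 2)

x^2 - 454 is irreducible over Q since 454 is not a rational square. The splitting field Q(sqrt(454)) has degree 2 over Q, and its unique nontrivial automorphism is sqrt(454) ↦ -sqrt(454). Hence Gal(Q(sqrt(454))/Q) = Z/2Z.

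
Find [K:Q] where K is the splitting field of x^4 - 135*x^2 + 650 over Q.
[K:Q] = 4

f factors as (x^2 - 130)(x^2 - 5); the splitting field is K = Q(sqrt(130), sqrt(5)). Since 130, 5, and 650 are all non-squares in Q, the three subfields Q(sqrt(130)), Q(sqrt(5)), Q(sqrt(650)) are distinct degree-2 extensions, so [K:Q] = 4 (Klein four Galois group).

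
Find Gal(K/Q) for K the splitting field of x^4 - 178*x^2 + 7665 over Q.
Gal(K/Q) = V_4 (Klein four-group, Z/2Z × Z/2Z)

f factors as (x^2 - 105)(x^2 - 73), so the splitting field is K = Q(sqrt(105), sqrt(73)). The elements 105, 73, 7665 are all non-squares in Q, so sqrt(105) and sqrt(73) generate independent quadratic extensions. Thus [K:Q] = 4 and Gal(K/Q) is generated by the two order-2 automorphisms sqrt(105) ↦ -sqrt(105) and sqrt(73) ↦ -sqrt(73), giving V_4.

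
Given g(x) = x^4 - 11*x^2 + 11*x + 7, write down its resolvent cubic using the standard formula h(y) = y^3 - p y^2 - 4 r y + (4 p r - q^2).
h(y) = y^3 + 11*y^2 - 28*y - 429

Identify coefficients: p = -11, q = 11, r = 7.
Plug into h(y) = y^3 - p y^2 - 4 r y + (4 p r - q^2):
  h(y) = y^3 - (-11) y^2 - 4*(7) y + (4*(-11)*(7) - (11)^2)
       = y^3 + (11) y^2 + (-28) y + (-429).
Simplifying: h(y) = y^3 + 11*y^2 - 28*y - 429.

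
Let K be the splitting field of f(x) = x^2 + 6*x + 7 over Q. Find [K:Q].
[K:Q] = 2

The discriminant of x^2 + (6)*x + (7) is b^2 - 4c = 36 - (28) = 8. Since 8 is not a perfect square in Q, the polynomial is irreducible over Q. Its two roots generate a degree-2 extension, so [K:Q] = 2.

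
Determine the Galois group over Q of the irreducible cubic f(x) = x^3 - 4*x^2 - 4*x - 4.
Gal(K/Q) = S_3 (symmetric group of order 6)

Compute the discriminant of x^3 + (-4)*x^2 + (-4)*x + (-4): Δ = -2096. Since Δ is not a rational square, the Galois group is not contained in A_3; it must be the full S_3 (irreducibility of the cubic rules out anything smaller).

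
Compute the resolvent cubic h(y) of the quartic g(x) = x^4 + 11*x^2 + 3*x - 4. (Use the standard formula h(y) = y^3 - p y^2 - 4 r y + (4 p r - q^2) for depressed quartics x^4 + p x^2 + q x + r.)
h(y) = y^3 - 11*y^2 + 16*y - 185

Identify coefficients: p = 11, q = 3, r = -4.
Plug into h(y) = y^3 - p y^2 - 4 r y + (4 p r - q^2):
  h(y) = y^3 - (11) y^2 - 4*(-4) y + (4*(11)*(-4) - (3)^2)
       = y^3 + (-11) y^2 + (16) y + (-185).
Simplifying: h(y) = y^3 - 11*y^2 + 16*y - 185.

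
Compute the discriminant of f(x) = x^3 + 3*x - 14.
Δ = -5400

For a depressed cubic x^3 + p x + q the discriminant is Δ = -4 p^3 - 27 q^2 = -4*(3)^3 - 27*(-14)^2 = -108 - 5292 = -5400.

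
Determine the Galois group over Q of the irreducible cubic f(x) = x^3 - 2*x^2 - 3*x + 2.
Gal(K/Q) = S_3 (symmetric group of order 6)

Compute the discriminant of x^3 + (-2)*x^2 + (-3)*x + (2): Δ = 316. Since Δ is not a rational square, the Galois group is not contained in A_3; it must be the full S_3 (irreducibility of the cubic rules out anything smaller).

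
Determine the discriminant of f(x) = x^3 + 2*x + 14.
Δ = -5324

For a depressed cubic x^3 + p x + q the discriminant is Δ = -4 p^3 - 27 q^2 = -4*(2)^3 - 27*(14)^2 = -32 - 5292 = -5324.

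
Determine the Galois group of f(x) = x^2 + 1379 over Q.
Gal(K/Q) = Z/2Z (cyclic of order 2)

x^2 + 1379 is irreducible over Q since -1379 is not a rational square. The splitting field Q(sqrt(-1379)) has degree 2 over Q, and its unique nontrivial automorphism is sqrt(-1379) ↦ -sqrt(-1379). Hence Gal(Q(sqrt(-1379))/Q) = Z/2Z.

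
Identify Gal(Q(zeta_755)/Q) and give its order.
|Gal(Q(zeta_755)/Q)| = phi(755) = 600; group ≅ (Z/755Z)^* ≅ Z/4Z × Z/150Z

The n-th cyclotomic polynomial Φ_755(x) is the minimal polynomial of zeta_755 over Q and has degree phi(755) = 600. So Q(zeta_755) is a degree-600 Galois extension with Galois group (Z/755Z)^*. By CRT, (Z/755Z)^* ≅ (Z/5Z)^* × (Z/151Z)^*. Each prime-power unit group is (Z/5Z)^* ≅ Z/4Z; (Z/151Z)^* ≅ Z/150Z. Hence Gal(Q(zeta_755)/Q) ≅ Z/4Z × Z/150Z.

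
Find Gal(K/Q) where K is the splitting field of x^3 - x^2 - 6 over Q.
Gal(K/Q) = S_3 (symmetric group of order 6)

Compute the discriminant of x^3 + (-1)*x^2 + (0)*x + (-6): Δ = -996. Since Δ is not a rational square, the Galois group is not contained in A_3; it must be the full S_3 (irreducibility of the cubic rules out anything smaller).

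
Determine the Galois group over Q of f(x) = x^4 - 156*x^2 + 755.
Gal(K/Q) = V_4 (Klein four-group, Z/2Z × Z/2Z)

f factors as (x^2 - 5)(x^2 - 151), so the splitting field is K = Q(sqrt(5), sqrt(151)). The elements 5, 151, 755 are all non-squares in Q, so sqrt(5) and sqrt(151) generate independent quadratic extensions. Thus [K:Q] = 4 and Gal(K/Q) is generated by the two order-2 automorphisms sqrt(5) ↦ -sqrt(5) and sqrt(151) ↦ -sqrt(151), giving V_4.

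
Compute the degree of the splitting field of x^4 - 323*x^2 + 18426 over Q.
[K:Q] = 4

f factors as (x^2 - 74)(x^2 - 249); the splitting field is K = Q(sqrt(74), sqrt(249)). Since 74, 249, and 18426 are all non-squares in Q, the three subfields Q(sqrt(74)), Q(sqrt(249)), Q(sqrt(18426)) are distinct degree-2 extensions, so [K:Q] = 4 (Klein four Galois group).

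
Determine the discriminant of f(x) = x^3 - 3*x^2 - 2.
Δ = -324

For x^3 + a x^2 + b x + c the discriminant is Δ = 18 a b c - 4 a^3 c + a^2 b^2 - 4 b^3 - 27 c^2.
Plug a = -3, b = 0, c = -2:
  18*(-3)*(0)*(-2) - 4*(-3)^3*(-2) + (-3)^2*(0)^2 - 4*(0)^3 - 27*(-2)^2
  = 0 + (-216) + 0 + (0) + (-108)
  = -324.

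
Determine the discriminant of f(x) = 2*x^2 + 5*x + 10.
Δ = -55

For a quadratic a x^2 + b x + c the discriminant is Δ = b^2 - 4ac = (5)^2 - 4*(2)*(10) = 25 - (80) = -55.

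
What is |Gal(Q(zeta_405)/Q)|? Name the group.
|Gal(Q(zeta_405)/Q)| = phi(405) = 216; group ≅ (Z/405Z)^* ≅ Z/4Z × Z/54Z

The n-th cyclotomic polynomial Φ_405(x) is the minimal polynomial of zeta_405 over Q and has degree phi(405) = 216. So Q(zeta_405) is a degree-216 Galois extension with Galois group (Z/405Z)^*. By CRT, (Z/405Z)^* ≅ (Z/81Z)^* × (Z/5Z)^*. Each prime-power unit group is (Z/81Z)^* ≅ Z/54Z; (Z/5Z)^* ≅ Z/4Z. Hence Gal(Q(zeta_405)/Q) ≅ Z/4Z × Z/54Z.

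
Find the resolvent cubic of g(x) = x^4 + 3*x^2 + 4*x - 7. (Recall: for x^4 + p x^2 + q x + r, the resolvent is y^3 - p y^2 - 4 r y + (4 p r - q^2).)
h(y) = y^3 - 3*y^2 + 28*y - 100

Identify coefficients: p = 3, q = 4, r = -7.
Plug into h(y) = y^3 - p y^2 - 4 r y + (4 p r - q^2):
  h(y) = y^3 - (3) y^2 - 4*(-7) y + (4*(3)*(-7) - (4)^2)
       = y^3 + (-3) y^2 + (28) y + (-100).
Simplifying: h(y) = y^3 - 3*y^2 + 28*y - 100.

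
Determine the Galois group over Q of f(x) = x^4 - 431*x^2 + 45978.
Gal(K/Q) = V_4 (Klein four-group, Z/2Z × Z/2Z)

f factors as (x^2 - 194)(x^2 - 237), so the splitting field is K = Q(sqrt(194), sqrt(237)). The elements 194, 237, 45978 are all non-squares in Q, so sqrt(194) and sqrt(237) generate independent quadratic extensions. Thus [K:Q] = 4 and Gal(K/Q) is generated by the two order-2 automorphisms sqrt(194) ↦ -sqrt(194) and sqrt(237) ↦ -sqrt(237), giving V_4.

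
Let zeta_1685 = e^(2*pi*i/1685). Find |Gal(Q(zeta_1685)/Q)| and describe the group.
|Gal(Q(zeta_1685)/Q)| = phi(1685) = 1344; group ≅ (Z/1685Z)^* ≅ Z/4Z × Z/336Z

The n-th cyclotomic polynomial Φ_1685(x) is the minimal polynomial of zeta_1685 over Q and has degree phi(1685) = 1344. So Q(zeta_1685) is a degree-1344 Galois extension with Galois group (Z/1685Z)^*. By CRT, (Z/1685Z)^* ≅ (Z/5Z)^* × (Z/337Z)^*. Each prime-power unit group is (Z/5Z)^* ≅ Z/4Z; (Z/337Z)^* ≅ Z/336Z. Hence Gal(Q(zeta_1685)/Q) ≅ Z/4Z × Z/336Z.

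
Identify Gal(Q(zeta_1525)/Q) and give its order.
|Gal(Q(zeta_1525)/Q)| = phi(1525) = 1200; group ≅ (Z/1525Z)^* ≅ Z/20Z × Z/60Z

The n-th cyclotomic polynomial Φ_1525(x) is the minimal polynomial of zeta_1525 over Q and has degree phi(1525) = 1200. So Q(zeta_1525) is a degree-1200 Galois extension with Galois group (Z/1525Z)^*. By CRT, (Z/1525Z)^* ≅ (Z/25Z)^* × (Z/61Z)^*. Each prime-power unit group is (Z/25Z)^* ≅ Z/20Z; (Z/61Z)^* ≅ Z/60Z. Hence Gal(Q(zeta_1525)/Q) ≅ Z/20Z × Z/60Z.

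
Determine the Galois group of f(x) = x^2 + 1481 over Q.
Gal(K/Q) = Z/2Z (cyclic of order 2)

x^2 + 1481 is irreducible over Q since -1481 is not a rational square. The splitting field Q(sqrt(-1481)) has degree 2 over Q, and its unique nontrivial automorphism is sqrt(-1481) ↦ -sqrt(-1481). Hence Gal(Q(sqrt(-1481))/Q) = Z/2Z.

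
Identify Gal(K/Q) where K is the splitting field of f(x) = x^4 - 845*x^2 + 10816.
Gal(K/Q) = Z/2Z (cyclic of order 2)

f factors as (x^2 - 832)(x^2 - 13), so the splitting field is K = Q(sqrt(832), sqrt(13)). The squarefree part of 832 is 13 and the squarefree part of 13 is also 13, so sqrt(832) and sqrt(13) are both rational multiples of sqrt(13). Hence Q(sqrt(832)) = Q(sqrt(13)) = Q(sqrt(13)), and the splitting field collapses to a single degree-2 extension with Galois group Z/2Z.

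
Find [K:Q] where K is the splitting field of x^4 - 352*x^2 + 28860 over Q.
[K:Q] = 4

f factors as (x^2 - 130)(x^2 - 222); the splitting field is K = Q(sqrt(130), sqrt(222)). Since 130, 222, and 28860 are all non-squares in Q, the three subfields Q(sqrt(130)), Q(sqrt(222)), Q(sqrt(28860)) are distinct degree-2 extensions, so [K:Q] = 4 (Klein four Galois group).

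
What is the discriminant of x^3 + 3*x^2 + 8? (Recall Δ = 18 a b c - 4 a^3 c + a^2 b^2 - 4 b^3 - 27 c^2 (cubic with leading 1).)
Δ = -2592

For x^3 + a x^2 + b x + c the discriminant is Δ = 18 a b c - 4 a^3 c + a^2 b^2 - 4 b^3 - 27 c^2.
Plug a = 3, b = 0, c = 8:
  18*(3)*(0)*(8) - 4*(3)^3*(8) + (3)^2*(0)^2 - 4*(0)^3 - 27*(8)^2
  = 0 + (-864) + 0 + (0) + (-1728)
  = -2592.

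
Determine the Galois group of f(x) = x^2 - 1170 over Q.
Gal(K/Q) = Z/2Z (cyclic of order 2)

x^2 - 1170 is irreducible over Q since 1170 is not a rational square. The splitting field Q(sqrt(1170)) has degree 2 over Q, and its unique nontrivial automorphism is sqrt(1170) ↦ -sqrt(1170). Hence Gal(Q(sqrt(1170))/Q) = Z/2Z.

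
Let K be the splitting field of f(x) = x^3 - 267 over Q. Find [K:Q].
[K:Q] = 6

x^3 - 267 has one real root r = 267^(1/3) and two complex roots r*zeta_3, r*zeta_3^2 where zeta_3 = e^(2*pi*i/3). The splitting field is Q(r, zeta_3). [Q(r):Q] = 3 and [Q(zeta_3):Q] = 2 with gcd = 1, so [Q(r, zeta_3):Q] = 3 * 2 = 6.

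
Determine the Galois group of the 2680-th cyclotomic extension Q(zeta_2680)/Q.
|Gal(Q(zeta_2680)/Q)| = phi(2680) = 1056; group ≅ (Z/2680Z)^* ≅ Z/2Z × Z/2Z × Z/4Z × Z/66Z

The n-th cyclotomic polynomial Φ_2680(x) is the minimal polynomial of zeta_2680 over Q and has degree phi(2680) = 1056. So Q(zeta_2680) is a degree-1056 Galois extension with Galois group (Z/2680Z)^*. By CRT, (Z/2680Z)^* ≅ (Z/8Z)^* × (Z/5Z)^* × (Z/67Z)^*. Each prime-power unit group is (Z/8Z)^* ≅ Z/2Z × Z/2Z; (Z/5Z)^* ≅ Z/4Z; (Z/67Z)^* ≅ Z/66Z. Hence Gal(Q(zeta_2680)/Q) ≅ Z/2Z × Z/2Z × Z/4Z × Z/66Z.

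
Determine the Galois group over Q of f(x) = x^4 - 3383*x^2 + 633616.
Gal(K/Q) = Z/2Z (cyclic of order 2)

f factors as (x^2 - 199)(x^2 - 3184), so the splitting field is K = Q(sqrt(199), sqrt(3184)). The squarefree part of 199 is 199 and the squarefree part of 3184 is also 199, so sqrt(199) and sqrt(3184) are both rational multiples of sqrt(199). Hence Q(sqrt(199)) = Q(sqrt(3184)) = Q(sqrt(199)), and the splitting field collapses to a single degree-2 extension with Galois group Z/2Z.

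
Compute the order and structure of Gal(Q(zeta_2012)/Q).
|Gal(Q(zeta_2012)/Q)| = phi(2012) = 1004; group ≅ (Z/2012Z)^* ≅ Z/2Z × Z/502Z

The n-th cyclotomic polynomial Φ_2012(x) is the minimal polynomial of zeta_2012 over Q and has degree phi(2012) = 1004. So Q(zeta_2012) is a degree-1004 Galois extension with Galois group (Z/2012Z)^*. By CRT, (Z/2012Z)^* ≅ (Z/4Z)^* × (Z/503Z)^*. Each prime-power unit group is (Z/4Z)^* ≅ Z/2Z; (Z/503Z)^* ≅ Z/502Z. Hence Gal(Q(zeta_2012)/Q) ≅ Z/2Z × Z/502Z.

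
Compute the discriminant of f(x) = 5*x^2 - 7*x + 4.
Δ = -31

For a quadratic a x^2 + b x + c the discriminant is Δ = b^2 - 4ac = (-7)^2 - 4*(5)*(4) = 49 - (80) = -31.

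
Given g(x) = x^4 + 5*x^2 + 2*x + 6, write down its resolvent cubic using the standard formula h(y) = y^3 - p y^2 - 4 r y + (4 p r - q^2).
h(y) = y^3 - 5*y^2 - 24*y + 116

Identify coefficients: p = 5, q = 2, r = 6.
Plug into h(y) = y^3 - p y^2 - 4 r y + (4 p r - q^2):
  h(y) = y^3 - (5) y^2 - 4*(6) y + (4*(5)*(6) - (2)^2)
       = y^3 + (-5) y^2 + (-24) y + (116).
Simplifying: h(y) = y^3 - 5*y^2 - 24*y + 116.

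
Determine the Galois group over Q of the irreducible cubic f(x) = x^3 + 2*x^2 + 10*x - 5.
Gal(K/Q) = S_3 (symmetric group of order 6)

Compute the discriminant of x^3 + (2)*x^2 + (10)*x + (-5): Δ = -5915. Since Δ is not a rational square, the Galois group is not contained in A_3; it must be the full S_3 (irreducibility of the cubic rules out anything smaller).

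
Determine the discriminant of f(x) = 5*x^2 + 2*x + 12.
Δ = -236

For a quadratic a x^2 + b x + c the discriminant is Δ = b^2 - 4ac = (2)^2 - 4*(5)*(12) = 4 - (240) = -236.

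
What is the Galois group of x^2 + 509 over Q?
Gal(K/Q) = Z/2Z (cyclic of order 2)

x^2 + 509 is irreducible over Q since -509 is not a rational square. The splitting field Q(sqrt(-509)) has degree 2 over Q, and its unique nontrivial automorphism is sqrt(-509) ↦ -sqrt(-509). Hence Gal(Q(sqrt(-509))/Q) = Z/2Z.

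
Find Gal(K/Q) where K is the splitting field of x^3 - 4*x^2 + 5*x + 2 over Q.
Gal(K/Q) = S_3 (symmetric group of order 6)

Compute the discriminant of x^3 + (-4)*x^2 + (5)*x + (2): Δ = -416. Since Δ is not a rational square, the Galois group is not contained in A_3; it must be the full S_3 (irreducibility of the cubic rules out anything smaller).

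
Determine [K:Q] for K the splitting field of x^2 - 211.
[K:Q] = 2

The polynomial x^2 - 211 is irreducible over Q since 211 is not a perfect square. Its splitting field is Q(sqrt(211)), which has degree 2 over Q.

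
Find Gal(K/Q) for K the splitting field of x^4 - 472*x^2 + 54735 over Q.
Gal(K/Q) = V_4 (Klein four-group, Z/2Z × Z/2Z)

f factors as (x^2 - 267)(x^2 - 205), so the splitting field is K = Q(sqrt(267), sqrt(205)). The elements 267, 205, 54735 are all non-squares in Q, so sqrt(267) and sqrt(205) generate independent quadratic extensions. Thus [K:Q] = 4 and Gal(K/Q) is generated by the two order-2 automorphisms sqrt(267) ↦ -sqrt(267) and sqrt(205) ↦ -sqrt(205), giving V_4.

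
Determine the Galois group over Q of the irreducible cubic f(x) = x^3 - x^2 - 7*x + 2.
Gal(K/Q) = S_3 (symmetric group of order 6)

Compute the discriminant of x^3 + (-1)*x^2 + (-7)*x + (2): Δ = 1573. Since Δ is not a rational square, the Galois group is not contained in A_3; it must be the full S_3 (irreducibility of the cubic rules out anything smaller).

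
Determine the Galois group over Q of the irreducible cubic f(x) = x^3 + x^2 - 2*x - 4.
Gal(K/Q) = S_3 (symmetric group of order 6)

Compute the discriminant of x^3 + (1)*x^2 + (-2)*x + (-4): Δ = -236. Since Δ is not a rational square, the Galois group is not contained in A_3; it must be the full S_3 (irreducibility of the cubic rules out anything smaller).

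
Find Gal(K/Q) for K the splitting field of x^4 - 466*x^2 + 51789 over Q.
Gal(K/Q) = V_4 (Klein four-group, Z/2Z × Z/2Z)

f factors as (x^2 - 183)(x^2 - 283), so the splitting field is K = Q(sqrt(183), sqrt(283)). The elements 183, 283, 51789 are all non-squares in Q, so sqrt(183) and sqrt(283) generate independent quadratic extensions. Thus [K:Q] = 4 and Gal(K/Q) is generated by the two order-2 automorphisms sqrt(183) ↦ -sqrt(183) and sqrt(283) ↦ -sqrt(283), giving V_4.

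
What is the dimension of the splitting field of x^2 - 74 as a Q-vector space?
[K:Q] = 2

The polynomial x^2 - 74 is irreducible over Q since 74 is not a perfect square. Its splitting field is Q(sqrt(74)), which has degree 2 over Q.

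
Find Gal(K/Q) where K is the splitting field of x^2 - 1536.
Gal(K/Q) = Z/2Z (cyclic of order 2)

x^2 - 1536 is irreducible over Q since 1536 is not a rational square. The splitting field Q(sqrt(1536)) has degree 2 over Q, and its unique nontrivial automorphism is sqrt(1536) ↦ -sqrt(1536). Hence Gal(Q(sqrt(1536))/Q) = Z/2Z.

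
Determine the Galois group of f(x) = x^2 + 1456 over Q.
Gal(K/Q) = Z/2Z (cyclic of order 2)

x^2 + 1456 is irreducible over Q since -1456 is not a rational square. The splitting field Q(sqrt(-1456)) has degree 2 over Q, and its unique nontrivial automorphism is sqrt(-1456) ↦ -sqrt(-1456). Hence Gal(Q(sqrt(-1456))/Q) = Z/2Z.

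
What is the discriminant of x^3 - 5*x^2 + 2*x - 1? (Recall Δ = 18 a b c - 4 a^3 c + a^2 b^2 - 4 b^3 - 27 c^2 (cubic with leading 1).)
Δ = -279

For x^3 + a x^2 + b x + c the discriminant is Δ = 18 a b c - 4 a^3 c + a^2 b^2 - 4 b^3 - 27 c^2.
Plug a = -5, b = 2, c = -1:
  18*(-5)*(2)*(-1) - 4*(-5)^3*(-1) + (-5)^2*(2)^2 - 4*(2)^3 - 27*(-1)^2
  = 180 + (-500) + 100 + (-32) + (-27)
  = -279.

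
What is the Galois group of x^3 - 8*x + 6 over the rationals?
Gal(K/Q) = S_3 (symmetric group of order 6)

Compute the discriminant of x^3 + (0)*x^2 + (-8)*x + (6): Δ = 1076. Since Δ is not a rational square, the Galois group is not contained in A_3; it must be the full S_3 (irreducibility of the cubic rules out anything smaller).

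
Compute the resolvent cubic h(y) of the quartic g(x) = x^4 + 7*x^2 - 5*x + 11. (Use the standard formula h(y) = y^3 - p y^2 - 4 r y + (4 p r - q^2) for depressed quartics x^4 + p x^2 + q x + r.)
h(y) = y^3 - 7*y^2 - 44*y + 283

Identify coefficients: p = 7, q = -5, r = 11.
Plug into h(y) = y^3 - p y^2 - 4 r y + (4 p r - q^2):
  h(y) = y^3 - (7) y^2 - 4*(11) y + (4*(7)*(11) - (-5)^2)
       = y^3 + (-7) y^2 + (-44) y + (283).
Simplifying: h(y) = y^3 - 7*y^2 - 44*y + 283.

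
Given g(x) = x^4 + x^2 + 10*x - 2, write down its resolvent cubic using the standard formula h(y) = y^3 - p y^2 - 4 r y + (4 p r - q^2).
h(y) = y^3 - y^2 + 8*y - 108

Identify coefficients: p = 1, q = 10, r = -2.
Plug into h(y) = y^3 - p y^2 - 4 r y + (4 p r - q^2):
  h(y) = y^3 - (1) y^2 - 4*(-2) y + (4*(1)*(-2) - (10)^2)
       = y^3 + (-1) y^2 + (8) y + (-108).
Simplifying: h(y) = y^3 - y^2 + 8*y - 108.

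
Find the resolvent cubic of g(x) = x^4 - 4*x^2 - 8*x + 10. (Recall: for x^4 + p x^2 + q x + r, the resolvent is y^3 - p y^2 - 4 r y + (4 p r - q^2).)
h(y) = y^3 + 4*y^2 - 40*y - 224

Identify coefficients: p = -4, q = -8, r = 10.
Plug into h(y) = y^3 - p y^2 - 4 r y + (4 p r - q^2):
  h(y) = y^3 - (-4) y^2 - 4*(10) y + (4*(-4)*(10) - (-8)^2)
       = y^3 + (4) y^2 + (-40) y + (-224).
Simplifying: h(y) = y^3 + 4*y^2 - 40*y - 224.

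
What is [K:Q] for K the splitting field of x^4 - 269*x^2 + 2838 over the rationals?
[K:Q] = 4

f factors as (x^2 - 11)(x^2 - 258); the splitting field is K = Q(sqrt(11), sqrt(258)). Since 11, 258, and 2838 are all non-squares in Q, the three subfields Q(sqrt(11)), Q(sqrt(258)), Q(sqrt(2838)) are distinct degree-2 extensions, so [K:Q] = 4 (Klein four Galois group).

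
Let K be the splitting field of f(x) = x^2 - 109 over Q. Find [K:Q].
[K:Q] = 2

The polynomial x^2 - 109 is irreducible over Q since 109 is not a perfect square. Its splitting field is Q(sqrt(109)), which has degree 2 over Q.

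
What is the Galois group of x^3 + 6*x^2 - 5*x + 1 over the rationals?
Gal(K/Q) = S_3 (symmetric group of order 6)

Compute the discriminant of x^3 + (6)*x^2 + (-5)*x + (1): Δ = -31. Since Δ is not a rational square, the Galois group is not contained in A_3; it must be the full S_3 (irreducibility of the cubic rules out anything smaller).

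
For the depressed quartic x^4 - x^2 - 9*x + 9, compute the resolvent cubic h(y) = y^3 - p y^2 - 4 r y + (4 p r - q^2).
h(y) = y^3 + y^2 - 36*y - 117

Identify coefficients: p = -1, q = -9, r = 9.
Plug into h(y) = y^3 - p y^2 - 4 r y + (4 p r - q^2):
  h(y) = y^3 - (-1) y^2 - 4*(9) y + (4*(-1)*(9) - (-9)^2)
       = y^3 + (1) y^2 + (-36) y + (-117).
Simplifying: h(y) = y^3 + y^2 - 36*y - 117.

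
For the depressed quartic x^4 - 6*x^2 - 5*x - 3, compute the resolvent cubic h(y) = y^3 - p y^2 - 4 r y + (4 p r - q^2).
h(y) = y^3 + 6*y^2 + 12*y + 47

Identify coefficients: p = -6, q = -5, r = -3.
Plug into h(y) = y^3 - p y^2 - 4 r y + (4 p r - q^2):
  h(y) = y^3 - (-6) y^2 - 4*(-3) y + (4*(-6)*(-3) - (-5)^2)
       = y^3 + (6) y^2 + (12) y + (47).
Simplifying: h(y) = y^3 + 6*y^2 + 12*y + 47.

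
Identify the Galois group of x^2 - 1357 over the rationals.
Gal(K/Q) = Z/2Z (cyclic of order 2)

x^2 - 1357 is irreducible over Q since 1357 is not a rational square. The splitting field Q(sqrt(1357)) has degree 2 over Q, and its unique nontrivial automorphism is sqrt(1357) ↦ -sqrt(1357). Hence Gal(Q(sqrt(1357))/Q) = Z/2Z.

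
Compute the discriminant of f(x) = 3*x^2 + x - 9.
Δ = 109

For a quadratic a x^2 + b x + c the discriminant is Δ = b^2 - 4ac = (1)^2 - 4*(3)*(-9) = 1 - (-108) = 109.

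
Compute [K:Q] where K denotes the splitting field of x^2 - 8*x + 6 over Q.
[K:Q] = 2

The discriminant of x^2 + (-8)*x + (6) is b^2 - 4c = 64 - (24) = 40. Since 40 is not a perfect square in Q, the polynomial is irreducible over Q. Its two roots generate a degree-2 extension, so [K:Q] = 2.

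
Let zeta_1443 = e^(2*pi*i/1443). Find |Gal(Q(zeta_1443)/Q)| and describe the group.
|Gal(Q(zeta_1443)/Q)| = phi(1443) = 864; group ≅ (Z/1443Z)^* ≅ Z/2Z × Z/12Z × Z/36Z

The n-th cyclotomic polynomial Φ_1443(x) is the minimal polynomial of zeta_1443 over Q and has degree phi(1443) = 864. So Q(zeta_1443) is a degree-864 Galois extension with Galois group (Z/1443Z)^*. By CRT, (Z/1443Z)^* ≅ (Z/3Z)^* × (Z/13Z)^* × (Z/37Z)^*. Each prime-power unit group is (Z/3Z)^* ≅ Z/2Z; (Z/13Z)^* ≅ Z/12Z; (Z/37Z)^* ≅ Z/36Z. Hence Gal(Q(zeta_1443)/Q) ≅ Z/2Z × Z/12Z × Z/36Z.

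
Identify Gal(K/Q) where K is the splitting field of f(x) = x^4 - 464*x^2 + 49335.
Gal(K/Q) = V_4 (Klein four-group, Z/2Z × Z/2Z)

f factors as (x^2 - 165)(x^2 - 299), so the splitting field is K = Q(sqrt(165), sqrt(299)). The elements 165, 299, 49335 are all non-squares in Q, so sqrt(165) and sqrt(299) generate independent quadratic extensions. Thus [K:Q] = 4 and Gal(K/Q) is generated by the two order-2 automorphisms sqrt(165) ↦ -sqrt(165) and sqrt(299) ↦ -sqrt(299), giving V_4.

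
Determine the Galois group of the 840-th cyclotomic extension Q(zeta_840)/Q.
|Gal(Q(zeta_840)/Q)| = phi(840) = 192; group ≅ (Z/840Z)^* ≅ Z/2Z × Z/2Z × Z/2Z × Z/4Z × Z/6Z

The n-th cyclotomic polynomial Φ_840(x) is the minimal polynomial of zeta_840 over Q and has degree phi(840) = 192. So Q(zeta_840) is a degree-192 Galois extension with Galois group (Z/840Z)^*. By CRT, (Z/840Z)^* ≅ (Z/8Z)^* × (Z/3Z)^* × (Z/5Z)^* × (Z/7Z)^*. Each prime-power unit group is (Z/8Z)^* ≅ Z/2Z × Z/2Z; (Z/3Z)^* ≅ Z/2Z; (Z/5Z)^* ≅ Z/4Z; (Z/7Z)^* ≅ Z/6Z. Hence Gal(Q(zeta_840)/Q) ≅ Z/2Z × Z/2Z × Z/2Z × Z/4Z × Z/6Z.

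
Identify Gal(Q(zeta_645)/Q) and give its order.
|Gal(Q(zeta_645)/Q)| = phi(645) = 336; group ≅ (Z/645Z)^* ≅ Z/2Z × Z/4Z × Z/42Z

The n-th cyclotomic polynomial Φ_645(x) is the minimal polynomial of zeta_645 over Q and has degree phi(645) = 336. So Q(zeta_645) is a degree-336 Galois extension with Galois group (Z/645Z)^*. By CRT, (Z/645Z)^* ≅ (Z/3Z)^* × (Z/5Z)^* × (Z/43Z)^*. Each prime-power unit group is (Z/3Z)^* ≅ Z/2Z; (Z/5Z)^* ≅ Z/4Z; (Z/43Z)^* ≅ Z/42Z. Hence Gal(Q(zeta_645)/Q) ≅ Z/2Z × Z/4Z × Z/42Z.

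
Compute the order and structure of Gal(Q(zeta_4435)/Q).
|Gal(Q(zeta_4435)/Q)| = phi(4435) = 3544; group ≅ (Z/4435Z)^* ≅ Z/4Z × Z/886Z

The n-th cyclotomic polynomial Φ_4435(x) is the minimal polynomial of zeta_4435 over Q and has degree phi(4435) = 3544. So Q(zeta_4435) is a degree-3544 Galois extension with Galois group (Z/4435Z)^*. By CRT, (Z/4435Z)^* ≅ (Z/5Z)^* × (Z/887Z)^*. Each prime-power unit group is (Z/5Z)^* ≅ Z/4Z; (Z/887Z)^* ≅ Z/886Z. Hence Gal(Q(zeta_4435)/Q) ≅ Z/4Z × Z/886Z.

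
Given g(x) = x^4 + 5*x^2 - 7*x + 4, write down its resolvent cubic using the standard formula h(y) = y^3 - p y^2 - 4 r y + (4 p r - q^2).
h(y) = y^3 - 5*y^2 - 16*y + 31

Identify coefficients: p = 5, q = -7, r = 4.
Plug into h(y) = y^3 - p y^2 - 4 r y + (4 p r - q^2):
  h(y) = y^3 - (5) y^2 - 4*(4) y + (4*(5)*(4) - (-7)^2)
       = y^3 + (-5) y^2 + (-16) y + (31).
Simplifying: h(y) = y^3 - 5*y^2 - 16*y + 31.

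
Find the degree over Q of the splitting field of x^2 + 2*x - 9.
[K:Q] = 2

The discriminant of x^2 + (2)*x + (-9) is b^2 - 4c = 4 - (-36) = 40. Since 40 is not a perfect square in Q, the polynomial is irreducible over Q. Its two roots generate a degree-2 extension, so [K:Q] = 2.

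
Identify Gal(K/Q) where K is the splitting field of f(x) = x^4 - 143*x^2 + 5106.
Gal(K/Q) = V_4 (Klein four-group, Z/2Z × Z/2Z)

f factors as (x^2 - 69)(x^2 - 74), so the splitting field is K = Q(sqrt(69), sqrt(74)). The elements 69, 74, 5106 are all non-squares in Q, so sqrt(69) and sqrt(74) generate independent quadratic extensions. Thus [K:Q] = 4 and Gal(K/Q) is generated by the two order-2 automorphisms sqrt(69) ↦ -sqrt(69) and sqrt(74) ↦ -sqrt(74), giving V_4.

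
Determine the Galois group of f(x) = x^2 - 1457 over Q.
Gal(K/Q) = Z/2Z (cyclic of order 2)

x^2 - 1457 is irreducible over Q since 1457 is not a rational square. The splitting field Q(sqrt(1457)) has degree 2 over Q, and its unique nontrivial automorphism is sqrt(1457) ↦ -sqrt(1457). Hence Gal(Q(sqrt(1457))/Q) = Z/2Z.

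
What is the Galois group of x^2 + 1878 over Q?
Gal(K/Q) = Z/2Z (cyclic of order 2)

x^2 + 1878 is irreducible over Q since -1878 is not a rational square. The splitting field Q(sqrt(-1878)) has degree 2 over Q, and its unique nontrivial automorphism is sqrt(-1878) ↦ -sqrt(-1878). Hence Gal(Q(sqrt(-1878))/Q) = Z/2Z.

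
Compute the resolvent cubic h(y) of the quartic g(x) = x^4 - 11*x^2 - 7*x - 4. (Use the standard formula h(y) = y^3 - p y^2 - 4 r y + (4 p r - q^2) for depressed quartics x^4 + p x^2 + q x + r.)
h(y) = y^3 + 11*y^2 + 16*y + 127

Identify coefficients: p = -11, q = -7, r = -4.
Plug into h(y) = y^3 - p y^2 - 4 r y + (4 p r - q^2):
  h(y) = y^3 - (-11) y^2 - 4*(-4) y + (4*(-11)*(-4) - (-7)^2)
       = y^3 + (11) y^2 + (16) y + (127).
Simplifying: h(y) = y^3 + 11*y^2 + 16*y + 127.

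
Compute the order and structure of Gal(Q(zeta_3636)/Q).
|Gal(Q(zeta_3636)/Q)| = phi(3636) = 1200; group ≅ (Z/3636Z)^* ≅ Z/2Z × Z/6Z × Z/100Z

The n-th cyclotomic polynomial Φ_3636(x) is the minimal polynomial of zeta_3636 over Q and has degree phi(3636) = 1200. So Q(zeta_3636) is a degree-1200 Galois extension with Galois group (Z/3636Z)^*. By CRT, (Z/3636Z)^* ≅ (Z/4Z)^* × (Z/9Z)^* × (Z/101Z)^*. Each prime-power unit group is (Z/4Z)^* ≅ Z/2Z; (Z/9Z)^* ≅ Z/6Z; (Z/101Z)^* ≅ Z/100Z. Hence Gal(Q(zeta_3636)/Q) ≅ Z/2Z × Z/6Z × Z/100Z.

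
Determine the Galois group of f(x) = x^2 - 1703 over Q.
Gal(K/Q) = Z/2Z (cyclic of order 2)

x^2 - 1703 is irreducible over Q since 1703 is not a rational square. The splitting field Q(sqrt(1703)) has degree 2 over Q, and its unique nontrivial automorphism is sqrt(1703) ↦ -sqrt(1703). Hence Gal(Q(sqrt(1703))/Q) = Z/2Z.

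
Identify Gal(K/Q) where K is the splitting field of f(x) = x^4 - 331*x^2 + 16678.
Gal(K/Q) = V_4 (Klein four-group, Z/2Z × Z/2Z)

f factors as (x^2 - 269)(x^2 - 62), so the splitting field is K = Q(sqrt(269), sqrt(62)). The elements 269, 62, 16678 are all non-squares in Q, so sqrt(269) and sqrt(62) generate independent quadratic extensions. Thus [K:Q] = 4 and Gal(K/Q) is generated by the two order-2 automorphisms sqrt(269) ↦ -sqrt(269) and sqrt(62) ↦ -sqrt(62), giving V_4.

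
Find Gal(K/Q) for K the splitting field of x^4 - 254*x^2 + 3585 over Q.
Gal(K/Q) = V_4 (Klein four-group, Z/2Z × Z/2Z)

f factors as (x^2 - 15)(x^2 - 239), so the splitting field is K = Q(sqrt(15), sqrt(239)). The elements 15, 239, 3585 are all non-squares in Q, so sqrt(15) and sqrt(239) generate independent quadratic extensions. Thus [K:Q] = 4 and Gal(K/Q) is generated by the two order-2 automorphisms sqrt(15) ↦ -sqrt(15) and sqrt(239) ↦ -sqrt(239), giving V_4.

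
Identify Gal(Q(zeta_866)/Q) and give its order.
|Gal(Q(zeta_866)/Q)| = phi(866) = 432; group ≅ (Z/866Z)^* ≅ Z/432Z

The n-th cyclotomic polynomial Φ_866(x) is the minimal polynomial of zeta_866 over Q and has degree phi(866) = 432. So Q(zeta_866) is a degree-432 Galois extension with Galois group (Z/866Z)^*. By CRT, (Z/866Z)^* ≅ (Z/2Z)^* × (Z/433Z)^*. Each prime-power unit group is (Z/2Z)^* ≅ trivial group (order 1); (Z/433Z)^* ≅ Z/432Z. Hence Gal(Q(zeta_866)/Q) ≅ Z/432Z.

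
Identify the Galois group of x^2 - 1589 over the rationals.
Gal(K/Q) = Z/2Z (cyclic of order 2)

x^2 - 1589 is irreducible over Q since 1589 is not a rational square. The splitting field Q(sqrt(1589)) has degree 2 over Q, and its unique nontrivial automorphism is sqrt(1589) ↦ -sqrt(1589). Hence Gal(Q(sqrt(1589))/Q) = Z/2Z.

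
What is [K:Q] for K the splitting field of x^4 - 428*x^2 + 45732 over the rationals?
[K:Q] = 4

f factors as (x^2 - 206)(x^2 - 222); the splitting field is K = Q(sqrt(206), sqrt(222)). Since 206, 222, and 45732 are all non-squares in Q, the three subfields Q(sqrt(206)), Q(sqrt(222)), Q(sqrt(45732)) are distinct degree-2 extensions, so [K:Q] = 4 (Klein four Galois group).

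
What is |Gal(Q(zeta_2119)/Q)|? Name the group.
|Gal(Q(zeta_2119)/Q)| = phi(2119) = 1944; group ≅ (Z/2119Z)^* ≅ Z/12Z × Z/162Z

The n-th cyclotomic polynomial Φ_2119(x) is the minimal polynomial of zeta_2119 over Q and has degree phi(2119) = 1944. So Q(zeta_2119) is a degree-1944 Galois extension with Galois group (Z/2119Z)^*. By CRT, (Z/2119Z)^* ≅ (Z/13Z)^* × (Z/163Z)^*. Each prime-power unit group is (Z/13Z)^* ≅ Z/12Z; (Z/163Z)^* ≅ Z/162Z. Hence Gal(Q(zeta_2119)/Q) ≅ Z/12Z × Z/162Z.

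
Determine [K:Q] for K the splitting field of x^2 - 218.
[K:Q] = 2

The polynomial x^2 - 218 is irreducible over Q since 218 is not a perfect square. Its splitting field is Q(sqrt(218)), which has degree 2 over Q.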